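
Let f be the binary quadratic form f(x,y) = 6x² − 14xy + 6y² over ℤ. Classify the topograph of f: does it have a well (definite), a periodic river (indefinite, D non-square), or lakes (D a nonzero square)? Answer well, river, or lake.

D = b²−4ac = (-14)² − 4·6·6 = 52
D > 0 non-square ⇒ indefinite ⇒ periodic river

river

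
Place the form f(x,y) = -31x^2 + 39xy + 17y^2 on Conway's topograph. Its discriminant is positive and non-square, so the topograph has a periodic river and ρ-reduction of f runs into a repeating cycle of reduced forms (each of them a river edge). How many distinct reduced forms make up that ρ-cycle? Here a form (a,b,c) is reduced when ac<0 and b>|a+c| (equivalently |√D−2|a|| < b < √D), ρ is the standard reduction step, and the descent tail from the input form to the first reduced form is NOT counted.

D = 3629, ⌊√D⌋ = 60
river: ρ → (17,29,-41)
river: ρ → (-41,53,5)
river: ρ → (5,57,-19)
river: ρ → (-19,57,5)
river: ρ → (5,53,-41)
river: ρ → (-41,29,17)
river: ρ → (17,39,-31)
river: ρ → (-31,23,25)
river: ρ → (25,27,-29)
river: ρ → (-29,31,23)
river: ρ → (23,15,-37)
river: ρ → (-37,59,1)
river: ρ → (1,59,-37)
river: ρ → (-37,15,23)
river: ρ → (23,31,-29)
river: ρ → (-29,27,25)
river: ρ → (25,23,-31)
river: ρ → (-31,39,17)
ρ-cycle length = 18 (tail of 0 descent steps not counted)

18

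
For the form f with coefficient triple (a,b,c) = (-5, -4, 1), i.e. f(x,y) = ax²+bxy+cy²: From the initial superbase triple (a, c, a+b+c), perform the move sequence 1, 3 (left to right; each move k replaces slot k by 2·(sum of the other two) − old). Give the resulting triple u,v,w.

start (-5,1,-8) = (f(1,0),f(0,1),f(1,1))
replace slot 1: 2·(1+(-8)) − (-5) = -9 → (-9,1,-8)
replace slot 3: 2·((-9)+1) − (-8) = -8 → (-9,1,-8)

-9,1,-8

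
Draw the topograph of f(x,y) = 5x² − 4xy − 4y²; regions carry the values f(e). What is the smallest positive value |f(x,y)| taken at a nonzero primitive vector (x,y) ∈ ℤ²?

descent: ρ → (-4,4,5)  [lands on river]
river: ρ → (5,6,-3)
river: ρ → (-3,6,5)
river: ρ → (5,4,-4)
closes: descent 1, river 4
min |a| on river = 3

3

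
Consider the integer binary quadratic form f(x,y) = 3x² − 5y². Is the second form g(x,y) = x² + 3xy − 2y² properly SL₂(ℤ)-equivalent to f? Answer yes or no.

D₁ = 60, D₂ = 17
discriminants differ ⇒ not SL₂(ℤ)-equivalent

no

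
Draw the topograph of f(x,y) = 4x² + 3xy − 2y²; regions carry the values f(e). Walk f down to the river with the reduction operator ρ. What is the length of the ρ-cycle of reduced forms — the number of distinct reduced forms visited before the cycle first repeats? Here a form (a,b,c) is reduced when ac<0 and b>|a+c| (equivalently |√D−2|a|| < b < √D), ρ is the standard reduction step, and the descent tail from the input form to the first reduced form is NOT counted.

D = 41, ⌊√D⌋ = 6
river: ρ → (-2,5,2)
river: ρ → (2,3,-4)
river: ρ → (-4,5,1)
river: ρ → (1,5,-4)
river: ρ → (-4,3,2)
river: ρ → (2,5,-2)
river: ρ → (-2,3,4)
river: ρ → (4,5,-1)
river: ρ → (-1,5,4)
river: ρ → (4,3,-2)
ρ-cycle length = 10 (tail of 0 descent steps not counted)

10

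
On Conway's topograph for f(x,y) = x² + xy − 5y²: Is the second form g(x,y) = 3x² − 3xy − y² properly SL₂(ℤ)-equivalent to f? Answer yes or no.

D₁ = 21, D₂ = 21
river cycle of f (length 2): (1, 3, -3), (-3, 3, 1)
river cycle of g (length 2): (-1, 3, 3), (3, 3, -1)
cycles differ ⇒ inequivalent

no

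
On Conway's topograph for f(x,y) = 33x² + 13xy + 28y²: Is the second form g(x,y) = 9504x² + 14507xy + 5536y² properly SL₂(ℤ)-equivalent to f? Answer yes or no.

D₁ = -3527, D₂ = -3527
f: flip: (33,13,28)→(28,-13,33)
f: reduced (well bottom): (28,-13,33) with a≤c, −a<b≤a
g: translate: b→-4501 (≡14507 mod 19008), so (9504,14507,5536)→(9504,-4501,533)
g: flip: (9504,-4501,533)→(533,4501,9504)
g: translate: b→237 (≡4501 mod 1066), so (533,4501,9504)→(533,237,28)
g: flip: (533,237,28)→(28,-237,533)
g: translate: b→-13 (≡-237 mod 56), so (28,-237,533)→(28,-13,33)
g: reduced (well bottom): (28,-13,33) with a≤c, −a<b≤a
reduced forms (28, -13, 33) vs (28, -13, 33) ⇒ equivalent

yes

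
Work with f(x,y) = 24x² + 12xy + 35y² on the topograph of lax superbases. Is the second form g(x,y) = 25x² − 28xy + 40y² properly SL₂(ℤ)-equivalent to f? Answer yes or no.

D₁ = -3216, D₂ = -3216
f: reduced (well bottom): (24,12,35) with a≤c, −a<b≤a
g: translate: b→22 (≡-28 mod 50), so (25,-28,40)→(25,22,37)
g: reduced (well bottom): (25,22,37) with a≤c, −a<b≤a
reduced forms (24, 12, 35) vs (25, 22, 37) ⇒ inequivalent

no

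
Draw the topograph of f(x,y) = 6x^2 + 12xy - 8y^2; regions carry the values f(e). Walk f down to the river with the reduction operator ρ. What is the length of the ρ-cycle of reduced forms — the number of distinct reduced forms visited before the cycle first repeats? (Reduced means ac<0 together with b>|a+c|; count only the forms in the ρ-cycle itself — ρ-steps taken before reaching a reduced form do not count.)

D = 336, ⌊√D⌋ = 18
river: ρ → (-8,4,10)
river: ρ → (10,16,-2)
river: ρ → (-2,16,10)
river: ρ → (10,4,-8)
river: ρ → (-8,12,6)
river: ρ → (6,12,-8)
ρ-cycle length = 6 (tail of 0 descent steps not counted)

6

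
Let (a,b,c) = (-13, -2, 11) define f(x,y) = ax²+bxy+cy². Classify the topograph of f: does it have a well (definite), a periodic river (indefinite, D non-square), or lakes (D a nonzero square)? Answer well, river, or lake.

D = b²−4ac = (-2)² − 4·(-13)·11 = 576
D = 24² is a perfect square ⇒ form factors over ℤ ⇒ lakes

lake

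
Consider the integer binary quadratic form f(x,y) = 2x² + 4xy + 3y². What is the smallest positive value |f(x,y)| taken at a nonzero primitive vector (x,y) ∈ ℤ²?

translate: b→0 (≡4 mod 4), so (2,4,3)→(2,0,1)
flip: (2,0,1)→(1,0,2)
reduced (well bottom): (1,0,2) with a≤c, −a<b≤a
well minimum = a = 1

1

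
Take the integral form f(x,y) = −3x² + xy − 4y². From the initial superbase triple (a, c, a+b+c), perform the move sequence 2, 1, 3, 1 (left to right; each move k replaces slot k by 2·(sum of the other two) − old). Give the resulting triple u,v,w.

start (-3,-4,-6) = (f(1,0),f(0,1),f(1,1))
replace slot 2: 2·((-3)+(-6)) − (-4) = -14 → (-3,-14,-6)
replace slot 1: 2·((-14)+(-6)) − (-3) = -37 → (-37,-14,-6)
replace slot 3: 2·((-37)+(-14)) − (-6) = -96 → (-37,-14,-96)
replace slot 1: 2·((-14)+(-96)) − (-37) = -183 → (-183,-14,-96)

-183,-14,-96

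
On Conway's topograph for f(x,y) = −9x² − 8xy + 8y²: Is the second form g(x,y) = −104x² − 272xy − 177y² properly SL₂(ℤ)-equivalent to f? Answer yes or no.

D₁ = 352, D₂ = 352
river cycle of f (length 6): (8, 8, -9), (-9, 10, 7), (7, 18, -1), (-1, 18, 7), (7, 10, -9), (-9, 8, 8)
river cycle of g (length 6): (-9, 10, 7), (7, 18, -1), (-1, 18, 7), (7, 10, -9), (-9, 8, 8), (8, 8, -9)
cycles coincide ⇒ equivalent

yes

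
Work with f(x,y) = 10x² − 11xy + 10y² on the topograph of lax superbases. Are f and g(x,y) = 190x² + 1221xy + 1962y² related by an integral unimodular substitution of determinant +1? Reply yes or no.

D₁ = -279, D₂ = -279
f: translate: b→9 (≡-11 mod 20), so (10,-11,10)→(10,9,9)
f: flip: (10,9,9)→(9,-9,10)
f: translate: b→9 (≡-9 mod 18), so (9,-9,10)→(9,9,10)
f: reduced (well bottom): (9,9,10) with a≤c, −a<b≤a
g: translate: b→81 (≡1221 mod 380), so (190,1221,1962)→(190,81,9)
g: flip: (190,81,9)→(9,-81,190)
g: translate: b→9 (≡-81 mod 18), so (9,-81,190)→(9,9,10)
g: reduced (well bottom): (9,9,10) with a≤c, −a<b≤a
reduced forms (9, 9, 10) vs (9, 9, 10) ⇒ equivalent

yes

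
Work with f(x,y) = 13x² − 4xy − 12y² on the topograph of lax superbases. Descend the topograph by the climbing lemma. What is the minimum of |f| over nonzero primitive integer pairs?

descent: ρ → (-12,4,13)  [lands on river]
river: ρ → (13,22,-3)
river: ρ → (-3,20,20)
river: ρ → (20,20,-3)
river: ρ → (-3,22,13)
river: ρ → (13,4,-12)
river: ρ → (-12,20,5)
river: ρ → (5,20,-12)
closes: descent 1, river 8
min |a| on river = 3

3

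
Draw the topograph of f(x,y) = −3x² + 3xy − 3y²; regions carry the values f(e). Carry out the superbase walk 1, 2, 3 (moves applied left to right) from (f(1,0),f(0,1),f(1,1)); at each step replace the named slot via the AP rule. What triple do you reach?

start (-3,-3,-3) = (f(1,0),f(0,1),f(1,1))
replace slot 1: 2·((-3)+(-3)) − (-3) = -9 → (-9,-3,-3)
replace slot 2: 2·((-9)+(-3)) − (-3) = -21 → (-9,-21,-3)
replace slot 3: 2·((-9)+(-21)) − (-3) = -57 → (-9,-21,-57)

-9,-21,-57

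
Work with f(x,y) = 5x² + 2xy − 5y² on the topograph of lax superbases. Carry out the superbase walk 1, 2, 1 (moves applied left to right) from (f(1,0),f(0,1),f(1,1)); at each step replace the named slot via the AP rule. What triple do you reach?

start (5,-5,2) = (f(1,0),f(0,1),f(1,1))
replace slot 1: 2·((-5)+2) − 5 = -11 → (-11,-5,2)
replace slot 2: 2·((-11)+2) − (-5) = -13 → (-11,-13,2)
replace slot 1: 2·((-13)+2) − (-11) = -11 → (-11,-13,2)

-11,-13,2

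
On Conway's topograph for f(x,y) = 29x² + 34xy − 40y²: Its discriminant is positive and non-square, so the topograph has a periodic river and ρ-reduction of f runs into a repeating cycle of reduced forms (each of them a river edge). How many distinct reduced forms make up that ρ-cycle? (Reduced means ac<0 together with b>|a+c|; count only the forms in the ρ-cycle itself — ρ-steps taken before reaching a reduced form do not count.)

D = 5796, ⌊√D⌋ = 76
river: ρ → (-40,46,23)
river: ρ → (23,46,-40)
river: ρ → (-40,34,29)
river: ρ → (29,24,-45)
river: ρ → (-45,66,8)
river: ρ → (8,62,-61)
river: ρ → (-61,60,9)
river: ρ → (9,66,-40)
river: ρ → (-40,14,35)
river: ρ → (35,56,-19)
river: ρ → (-19,58,32)
river: ρ → (32,70,-7)
river: ρ → (-7,70,32)
river: ρ → (32,58,-19)
river: ρ → (-19,56,35)
river: ρ → (35,14,-40)
river: ρ → (-40,66,9)
river: ρ → (9,60,-61)
river: ρ → (-61,62,8)
river: ρ → (8,66,-45)
river: ρ → (-45,24,29)
river: ρ → (29,34,-40)
ρ-cycle length = 22 (tail of 0 descent steps not counted)

22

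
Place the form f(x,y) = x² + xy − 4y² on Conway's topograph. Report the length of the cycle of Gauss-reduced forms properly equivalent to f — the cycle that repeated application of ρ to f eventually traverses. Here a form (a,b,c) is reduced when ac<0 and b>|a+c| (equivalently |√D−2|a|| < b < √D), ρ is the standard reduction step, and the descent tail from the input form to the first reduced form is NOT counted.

D = 17, ⌊√D⌋ = 4
descent: ρ → (-4,-1,1)
descent: ρ → (1,3,-2)  [lands on river]
river: ρ → (-2,1,2)
river: ρ → (2,3,-1)
river: ρ → (-1,3,2)
river: ρ → (2,1,-2)
river: ρ → (-2,3,1)
ρ-cycle length = 6 (tail of 2 descent steps not counted)

6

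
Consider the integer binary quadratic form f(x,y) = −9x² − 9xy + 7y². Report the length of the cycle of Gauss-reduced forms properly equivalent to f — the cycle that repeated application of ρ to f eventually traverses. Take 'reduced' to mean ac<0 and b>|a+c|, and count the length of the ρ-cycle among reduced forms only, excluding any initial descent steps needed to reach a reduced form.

D = 333, ⌊√D⌋ = 18
descent: ρ → (7,9,-9)  [lands on river]
river: ρ → (-9,9,7)
river: ρ → (7,5,-11)
river: ρ → (-11,17,1)
river: ρ → (1,17,-11)
river: ρ → (-11,5,7)
ρ-cycle length = 6 (tail of 1 descent step not counted)

6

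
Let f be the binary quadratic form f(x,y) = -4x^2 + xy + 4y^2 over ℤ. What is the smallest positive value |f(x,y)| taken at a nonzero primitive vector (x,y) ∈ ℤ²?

river: ρ → (4,7,-1)
river: ρ → (-1,7,4)
river: ρ → (4,1,-4)
river: ρ → (-4,7,1)
river: ρ → (1,7,-4)
river: ρ → (-4,1,4)
closes: descent 0, river 6
min |a| on river = 1

1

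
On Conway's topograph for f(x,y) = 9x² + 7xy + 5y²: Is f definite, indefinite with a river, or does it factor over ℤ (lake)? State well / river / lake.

D = b²−4ac = 7² − 4·9·5 = -131
D < 0 ⇒ definite ⇒ every region one sign ⇒ single well

well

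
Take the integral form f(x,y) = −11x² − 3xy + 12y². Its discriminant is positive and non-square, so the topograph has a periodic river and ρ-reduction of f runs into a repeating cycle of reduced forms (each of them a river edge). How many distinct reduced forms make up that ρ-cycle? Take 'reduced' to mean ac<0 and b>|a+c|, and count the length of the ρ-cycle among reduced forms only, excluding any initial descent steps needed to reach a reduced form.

D = 537, ⌊√D⌋ = 23
descent: ρ → (12,3,-11)  [lands on river]
river: ρ → (-11,19,4)
river: ρ → (4,21,-6)
river: ρ → (-6,15,13)
river: ρ → (13,11,-8)
river: ρ → (-8,21,3)
river: ρ → (3,21,-8)
river: ρ → (-8,11,13)
river: ρ → (13,15,-6)
river: ρ → (-6,21,4)
river: ρ → (4,19,-11)
river: ρ → (-11,3,12)
river: ρ → (12,21,-2)
river: ρ → (-2,23,1)
river: ρ → (1,23,-2)
river: ρ → (-2,21,12)
ρ-cycle length = 16 (tail of 1 descent step not counted)

16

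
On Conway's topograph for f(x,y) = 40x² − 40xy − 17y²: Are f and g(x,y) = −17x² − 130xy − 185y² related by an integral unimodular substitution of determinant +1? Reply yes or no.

D₁ = 4320, D₂ = 4320
river cycle of f (length 6): (-17, 40, 40), (40, 40, -17), (-17, 62, 7), (7, 64, -8), (-8, 64, 7), (7, 62, -17)
river cycle of g (length 6): (-17, 40, 40), (40, 40, -17), (-17, 62, 7), (7, 64, -8), (-8, 64, 7), (7, 62, -17)
cycles coincide ⇒ equivalent

yes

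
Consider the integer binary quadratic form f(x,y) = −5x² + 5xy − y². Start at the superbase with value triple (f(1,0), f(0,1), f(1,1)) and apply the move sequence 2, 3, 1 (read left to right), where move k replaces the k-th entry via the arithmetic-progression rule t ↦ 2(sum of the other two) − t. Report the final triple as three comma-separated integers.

start (-5,-1,-1) = (f(1,0),f(0,1),f(1,1))
replace slot 2: 2·((-5)+(-1)) − (-1) = -11 → (-5,-11,-1)
replace slot 3: 2·((-5)+(-11)) − (-1) = -31 → (-5,-11,-31)
replace slot 1: 2·((-11)+(-31)) − (-5) = -79 → (-79,-11,-31)

-79,-11,-31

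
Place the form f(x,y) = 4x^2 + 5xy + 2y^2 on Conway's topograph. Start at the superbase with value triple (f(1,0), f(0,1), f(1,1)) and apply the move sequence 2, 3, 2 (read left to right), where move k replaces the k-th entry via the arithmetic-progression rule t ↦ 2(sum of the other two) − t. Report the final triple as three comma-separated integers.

start (4,2,11) = (f(1,0),f(0,1),f(1,1))
replace slot 2: 2·(4+11) − 2 = 28 → (4,28,11)
replace slot 3: 2·(4+28) − 11 = 53 → (4,28,53)
replace slot 2: 2·(4+53) − 28 = 86 → (4,86,53)

4,86,53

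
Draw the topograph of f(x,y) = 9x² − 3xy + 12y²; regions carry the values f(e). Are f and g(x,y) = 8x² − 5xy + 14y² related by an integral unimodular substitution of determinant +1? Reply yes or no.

D₁ = -423, D₂ = -423
f: reduced (well bottom): (9,-3,12) with a≤c, −a<b≤a
g: reduced (well bottom): (8,-5,14) with a≤c, −a<b≤a
reduced forms (9, -3, 12) vs (8, -5, 14) ⇒ inequivalent

no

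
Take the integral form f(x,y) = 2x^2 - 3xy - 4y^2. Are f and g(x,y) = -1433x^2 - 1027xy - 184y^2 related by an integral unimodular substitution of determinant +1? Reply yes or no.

D₁ = 41, D₂ = 41
river cycle of f (length 10): (-4, 3, 2), (2, 5, -2), (-2, 3, 4), (4, 5, -1), (-1, 5, 4), (4, 3, -2), (-2, 5, 2), (2, 3, -4), (-4, 5, 1), (1, 5, -4)
river cycle of g (length 10): (1, 5, -4), (-4, 3, 2), (2, 5, -2), (-2, 3, 4), (4, 5, -1), (-1, 5, 4), (4, 3, -2), (-2, 5, 2), (2, 3, -4), (-4, 5, 1)
cycles coincide ⇒ equivalent

yes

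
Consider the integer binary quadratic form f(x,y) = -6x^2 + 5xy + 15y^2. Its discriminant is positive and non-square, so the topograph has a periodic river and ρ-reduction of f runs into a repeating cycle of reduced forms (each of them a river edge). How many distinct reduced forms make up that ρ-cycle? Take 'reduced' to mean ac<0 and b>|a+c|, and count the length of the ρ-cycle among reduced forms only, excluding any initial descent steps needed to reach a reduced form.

D = 385, ⌊√D⌋ = 19
descent: ρ → (15,-5,-6)
descent: ρ → (-6,17,4)  [lands on river]
river: ρ → (4,15,-10)
river: ρ → (-10,5,9)
river: ρ → (9,13,-6)
river: ρ → (-6,11,11)
river: ρ → (11,11,-6)
river: ρ → (-6,13,9)
river: ρ → (9,5,-10)
river: ρ → (-10,15,4)
river: ρ → (4,17,-6)
river: ρ → (-6,19,1)
river: ρ → (1,19,-6)
ρ-cycle length = 12 (tail of 2 descent steps not counted)

12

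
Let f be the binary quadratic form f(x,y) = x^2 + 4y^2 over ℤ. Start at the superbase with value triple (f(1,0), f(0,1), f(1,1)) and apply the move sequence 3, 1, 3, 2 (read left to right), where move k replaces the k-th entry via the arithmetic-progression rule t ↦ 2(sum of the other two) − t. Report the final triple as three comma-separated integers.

start (1,4,5) = (f(1,0),f(0,1),f(1,1))
replace slot 3: 2·(1+4) − 5 = 5 → (1,4,5)
replace slot 1: 2·(4+5) − 1 = 17 → (17,4,5)
replace slot 3: 2·(17+4) − 5 = 37 → (17,4,37)
replace slot 2: 2·(17+37) − 4 = 104 → (17,104,37)

17,104,37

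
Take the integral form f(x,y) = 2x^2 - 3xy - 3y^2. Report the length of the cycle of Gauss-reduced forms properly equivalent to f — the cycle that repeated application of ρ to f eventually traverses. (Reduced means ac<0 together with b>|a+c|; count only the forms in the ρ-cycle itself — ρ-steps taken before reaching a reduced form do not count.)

D = 33, ⌊√D⌋ = 5
descent: ρ → (-3,3,2)  [lands on river]
river: ρ → (2,5,-1)
river: ρ → (-1,5,2)
river: ρ → (2,3,-3)
ρ-cycle length = 4 (tail of 1 descent step not counted)

4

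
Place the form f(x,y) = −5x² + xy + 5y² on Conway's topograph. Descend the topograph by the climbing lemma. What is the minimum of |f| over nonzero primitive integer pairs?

river: ρ → (5,9,-1)
river: ρ → (-1,9,5)
river: ρ → (5,1,-5)
river: ρ → (-5,9,1)
river: ρ → (1,9,-5)
river: ρ → (-5,1,5)
closes: descent 0, river 6
min |a| on river = 1

1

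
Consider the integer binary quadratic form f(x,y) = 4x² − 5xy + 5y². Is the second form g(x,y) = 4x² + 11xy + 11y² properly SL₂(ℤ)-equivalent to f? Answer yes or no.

D₁ = -55, D₂ = -55
f: translate: b→3 (≡-5 mod 8), so (4,-5,5)→(4,3,4)
f: reduced (well bottom): (4,3,4) with a≤c, −a<b≤a
g: translate: b→3 (≡11 mod 8), so (4,11,11)→(4,3,4)
g: reduced (well bottom): (4,3,4) with a≤c, −a<b≤a
reduced forms (4, 3, 4) vs (4, 3, 4) ⇒ equivalent

yes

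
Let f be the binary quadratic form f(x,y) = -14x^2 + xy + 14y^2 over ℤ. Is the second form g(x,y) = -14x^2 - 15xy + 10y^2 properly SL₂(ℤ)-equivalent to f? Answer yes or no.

D₁ = 785, D₂ = 785
river cycle of f (length 6): (14, 27, -1), (-1, 27, 14), (14, 1, -14), (-14, 27, 1), (1, 27, -14), (-14, 1, 14)
river cycle of g (length 10): (10, 15, -14), (-14, 13, 11), (11, 9, -16), (-16, 23, 4), (4, 25, -10), (-10, 15, 14), (14, 13, -11), (-11, 9, 16), (16, 23, -4), (-4, 25, 10)
cycles differ ⇒ inequivalent

no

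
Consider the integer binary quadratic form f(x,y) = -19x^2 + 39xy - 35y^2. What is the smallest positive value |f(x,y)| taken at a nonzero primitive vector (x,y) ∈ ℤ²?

translate: b→-1 (≡-39 mod 38), so (19,-39,35)→(19,-1,15)
flip: (19,-1,15)→(15,1,19)
reduced (well bottom): (15,1,19) with a≤c, −a<b≤a
well minimum |f| = |-15| = 15 (negative-definite)

15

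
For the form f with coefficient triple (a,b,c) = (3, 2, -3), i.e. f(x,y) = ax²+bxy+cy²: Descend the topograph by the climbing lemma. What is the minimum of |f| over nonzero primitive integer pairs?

river: ρ → (-3,4,2)
river: ρ → (2,4,-3)
river: ρ → (-3,2,3)
river: ρ → (3,4,-2)
river: ρ → (-2,4,3)
river: ρ → (3,2,-3)
closes: descent 0, river 6
min |a| on river = 2

2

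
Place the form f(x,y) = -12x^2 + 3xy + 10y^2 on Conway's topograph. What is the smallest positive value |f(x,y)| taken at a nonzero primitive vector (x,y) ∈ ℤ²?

river: ρ → (10,17,-5)
river: ρ → (-5,13,16)
river: ρ → (16,19,-2)
river: ρ → (-2,21,6)
river: ρ → (6,15,-11)
river: ρ → (-11,7,10)
river: ρ → (10,13,-8)
river: ρ → (-8,19,4)
river: ρ → (4,21,-3)
river: ρ → (-3,21,4)
river: ρ → (4,19,-8)
river: ρ → (-8,13,10)
river: ρ → (10,7,-11)
river: ρ → (-11,15,6)
river: ρ → (6,21,-2)
river: ρ → (-2,19,16)
river: ρ → (16,13,-5)
river: ρ → (-5,17,10)
river: ρ → (10,3,-12)
river: ρ → (-12,21,1)
river: ρ → (1,21,-12)
river: ρ → (-12,3,10)
closes: descent 0, river 22
min |a| on river = 1

1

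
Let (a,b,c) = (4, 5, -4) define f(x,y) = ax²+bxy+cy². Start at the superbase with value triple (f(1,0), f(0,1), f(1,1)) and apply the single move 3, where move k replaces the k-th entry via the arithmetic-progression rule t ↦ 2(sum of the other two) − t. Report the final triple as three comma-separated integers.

start (4,-4,5) = (f(1,0),f(0,1),f(1,1))
replace slot 3: 2·(4+(-4)) − 5 = -5 → (4,-4,-5)

4,-4,-5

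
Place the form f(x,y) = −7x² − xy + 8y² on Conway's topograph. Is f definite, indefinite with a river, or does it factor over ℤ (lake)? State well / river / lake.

D = b²−4ac = (-1)² − 4·(-7)·8 = 225
D = 15² is a perfect square ⇒ form factors over ℤ ⇒ lakes

lake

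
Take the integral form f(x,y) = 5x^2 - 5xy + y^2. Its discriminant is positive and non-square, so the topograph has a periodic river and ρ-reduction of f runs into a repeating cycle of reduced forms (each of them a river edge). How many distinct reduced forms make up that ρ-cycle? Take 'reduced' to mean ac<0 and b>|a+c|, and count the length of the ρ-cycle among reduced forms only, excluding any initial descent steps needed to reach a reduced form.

D = 5, ⌊√D⌋ = 2
descent: ρ → (1,1,-1)  [lands on river]
river: ρ → (-1,1,1)
ρ-cycle length = 2 (tail of 1 descent step not counted)

2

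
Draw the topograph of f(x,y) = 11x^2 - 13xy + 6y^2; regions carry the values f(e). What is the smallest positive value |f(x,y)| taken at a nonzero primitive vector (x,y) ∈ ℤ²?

translate: b→9 (≡-13 mod 22), so (11,-13,6)→(11,9,4)
flip: (11,9,4)→(4,-9,11)
translate: b→-1 (≡-9 mod 8), so (4,-9,11)→(4,-1,6)
reduced (well bottom): (4,-1,6) with a≤c, −a<b≤a
well minimum = a = 4

4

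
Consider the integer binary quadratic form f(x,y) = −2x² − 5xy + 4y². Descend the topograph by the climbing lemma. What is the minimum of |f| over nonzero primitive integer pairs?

descent: ρ → (4,5,-2)  [lands on river]
river: ρ → (-2,7,1)
river: ρ → (1,7,-2)
river: ρ → (-2,5,4)
river: ρ → (4,3,-3)
river: ρ → (-3,3,4)
closes: descent 1, river 6
min |a| on river = 1

1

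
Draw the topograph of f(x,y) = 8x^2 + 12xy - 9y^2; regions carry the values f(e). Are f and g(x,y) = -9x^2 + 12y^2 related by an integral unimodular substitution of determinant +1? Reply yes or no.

D₁ = 432, D₂ = 432
river cycle of f (length 8): (-9, 6, 11), (11, 16, -4), (-4, 16, 11), (11, 6, -9), (-9, 12, 8), (8, 20, -1), (-1, 20, 8), (8, 12, -9)
river cycle of g (length 2): (-9, 18, 3), (3, 18, -9)
cycles differ ⇒ inequivalent

no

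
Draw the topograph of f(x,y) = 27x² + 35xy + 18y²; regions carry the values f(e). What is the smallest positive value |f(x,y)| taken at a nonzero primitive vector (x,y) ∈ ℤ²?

translate: b→-19 (≡35 mod 54), so (27,35,18)→(27,-19,10)
flip: (27,-19,10)→(10,19,27)
translate: b→-1 (≡19 mod 20), so (10,19,27)→(10,-1,18)
reduced (well bottom): (10,-1,18) with a≤c, −a<b≤a
well minimum = a = 10

10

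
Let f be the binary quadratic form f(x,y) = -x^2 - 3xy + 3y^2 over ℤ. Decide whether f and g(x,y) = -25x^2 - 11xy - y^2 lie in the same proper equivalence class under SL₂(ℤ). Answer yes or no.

D₁ = 21, D₂ = 21
river cycle of f (length 2): (3, 3, -1), (-1, 3, 3)
river cycle of g (length 2): (-1, 3, 3), (3, 3, -1)
cycles coincide ⇒ equivalent

yes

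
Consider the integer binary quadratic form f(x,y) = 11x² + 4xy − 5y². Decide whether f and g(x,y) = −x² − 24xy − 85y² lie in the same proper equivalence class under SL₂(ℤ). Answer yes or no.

D₁ = 236, D₂ = 236
river cycle of f (length 6): (-5, 6, 10), (10, 14, -1), (-1, 14, 10), (10, 6, -5), (-5, 14, 2), (2, 14, -5)
river cycle of g (length 6): (-1, 14, 10), (10, 6, -5), (-5, 14, 2), (2, 14, -5), (-5, 6, 10), (10, 14, -1)
cycles coincide ⇒ equivalent

yes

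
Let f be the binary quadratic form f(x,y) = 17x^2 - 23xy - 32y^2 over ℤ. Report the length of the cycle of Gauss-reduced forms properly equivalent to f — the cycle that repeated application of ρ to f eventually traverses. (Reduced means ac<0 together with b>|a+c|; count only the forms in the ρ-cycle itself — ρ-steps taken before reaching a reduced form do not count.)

D = 2705, ⌊√D⌋ = 52
descent: ρ → (-32,23,17)  [lands on river]
river: ρ → (17,45,-10)
river: ρ → (-10,35,37)
river: ρ → (37,39,-8)
river: ρ → (-8,41,32)
river: ρ → (32,23,-17)
river: ρ → (-17,45,10)
river: ρ → (10,35,-37)
river: ρ → (-37,39,8)
river: ρ → (8,41,-32)
ρ-cycle length = 10 (tail of 1 descent step not counted)

10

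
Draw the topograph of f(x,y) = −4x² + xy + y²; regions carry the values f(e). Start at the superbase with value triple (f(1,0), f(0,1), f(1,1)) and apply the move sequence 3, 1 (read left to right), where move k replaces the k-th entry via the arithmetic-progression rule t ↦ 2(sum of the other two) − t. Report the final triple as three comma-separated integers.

start (-4,1,-2) = (f(1,0),f(0,1),f(1,1))
replace slot 3: 2·((-4)+1) − (-2) = -4 → (-4,1,-4)
replace slot 1: 2·(1+(-4)) − (-4) = -2 → (-2,1,-4)

-2,1,-4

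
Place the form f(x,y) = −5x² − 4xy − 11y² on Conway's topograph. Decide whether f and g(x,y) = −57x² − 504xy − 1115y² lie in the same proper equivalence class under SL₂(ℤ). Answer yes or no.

D₁ = -204, D₂ = -204
f is negative-definite; reduce −f:
−f: reduced (well bottom): (5,4,11) with a≤c, −a<b≤a
flip sign back: reduced form of f is (-5,-4,-11)
g is negative-definite; reduce −g:
−g: translate: b→48 (≡504 mod 114), so (57,504,1115)→(57,48,11)
−g: flip: (57,48,11)→(11,-48,57)
−g: translate: b→-4 (≡-48 mod 22), so (11,-48,57)→(11,-4,5)
−g: flip: (11,-4,5)→(5,4,11)
−g: reduced (well bottom): (5,4,11) with a≤c, −a<b≤a
flip sign back: reduced form of g is (-5,-4,-11)
reduced forms (-5, -4, -11) vs (-5, -4, -11) ⇒ equivalent

yes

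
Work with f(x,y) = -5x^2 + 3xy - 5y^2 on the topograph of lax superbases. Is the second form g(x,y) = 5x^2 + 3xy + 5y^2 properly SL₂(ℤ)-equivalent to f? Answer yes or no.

D₁ = -91, D₂ = -91
f is negative-definite; reduce −f:
−f: flip: (5,-3,5)→(5,3,5)
−f: reduced (well bottom): (5,3,5) with a≤c, −a<b≤a
flip sign back: reduced form of f is (-5,-3,-5)
g: reduced (well bottom): (5,3,5) with a≤c, −a<b≤a
reduced forms (-5, -3, -5) vs (5, 3, 5) ⇒ inequivalent

no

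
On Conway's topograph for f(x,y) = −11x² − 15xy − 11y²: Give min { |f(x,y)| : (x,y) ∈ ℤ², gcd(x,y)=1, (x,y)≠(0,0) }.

translate: b→-7 (≡15 mod 22), so (11,15,11)→(11,-7,7)
flip: (11,-7,7)→(7,7,11)
reduced (well bottom): (7,7,11) with a≤c, −a<b≤a
well minimum |f| = |-7| = 7 (negative-definite)

7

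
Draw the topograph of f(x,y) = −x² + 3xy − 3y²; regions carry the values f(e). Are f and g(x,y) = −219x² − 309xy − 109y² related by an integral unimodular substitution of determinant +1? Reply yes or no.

D₁ = -3, D₂ = -3
f is negative-definite; reduce −f:
−f: translate: b→1 (≡-3 mod 2), so (1,-3,3)→(1,1,1)
−f: reduced (well bottom): (1,1,1) with a≤c, −a<b≤a
flip sign back: reduced form of f is (-1,-1,-1)
g is negative-definite; reduce −g:
−g: translate: b→-129 (≡309 mod 438), so (219,309,109)→(219,-129,19)
−g: flip: (219,-129,19)→(19,129,219)
−g: translate: b→15 (≡129 mod 38), so (19,129,219)→(19,15,3)
−g: flip: (19,15,3)→(3,-15,19)
−g: translate: b→3 (≡-15 mod 6), so (3,-15,19)→(3,3,1)
−g: flip: (3,3,1)→(1,-3,3)
−g: translate: b→1 (≡-3 mod 2), so (1,-3,3)→(1,1,1)
−g: reduced (well bottom): (1,1,1) with a≤c, −a<b≤a
flip sign back: reduced form of g is (-1,-1,-1)
reduced forms (-1, -1, -1) vs (-1, -1, -1) ⇒ equivalent

yes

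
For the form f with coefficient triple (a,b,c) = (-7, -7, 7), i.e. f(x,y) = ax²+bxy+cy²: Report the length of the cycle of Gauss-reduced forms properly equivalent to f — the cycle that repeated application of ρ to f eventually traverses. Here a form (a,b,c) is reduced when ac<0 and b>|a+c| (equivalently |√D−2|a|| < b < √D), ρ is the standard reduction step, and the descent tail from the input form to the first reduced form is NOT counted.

D = 245, ⌊√D⌋ = 15
descent: ρ → (7,7,-7)  [lands on river]
river: ρ → (-7,7,7)
ρ-cycle length = 2 (tail of 1 descent step not counted)

2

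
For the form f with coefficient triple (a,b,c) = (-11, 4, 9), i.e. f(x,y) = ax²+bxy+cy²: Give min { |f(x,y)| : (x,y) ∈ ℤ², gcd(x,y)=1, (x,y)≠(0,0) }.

river: ρ → (9,14,-6)
river: ρ → (-6,10,13)
river: ρ → (13,16,-3)
river: ρ → (-3,20,1)
river: ρ → (1,20,-3)
river: ρ → (-3,16,13)
river: ρ → (13,10,-6)
river: ρ → (-6,14,9)
river: ρ → (9,4,-11)
river: ρ → (-11,18,2)
river: ρ → (2,18,-11)
river: ρ → (-11,4,9)
closes: descent 0, river 12
min |a| on river = 1

1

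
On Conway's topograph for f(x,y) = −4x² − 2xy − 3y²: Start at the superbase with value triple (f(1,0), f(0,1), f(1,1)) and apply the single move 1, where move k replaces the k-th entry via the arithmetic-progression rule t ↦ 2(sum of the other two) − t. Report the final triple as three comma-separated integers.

start (-4,-3,-9) = (f(1,0),f(0,1),f(1,1))
replace slot 1: 2·((-3)+(-9)) − (-4) = -20 → (-20,-3,-9)

-20,-3,-9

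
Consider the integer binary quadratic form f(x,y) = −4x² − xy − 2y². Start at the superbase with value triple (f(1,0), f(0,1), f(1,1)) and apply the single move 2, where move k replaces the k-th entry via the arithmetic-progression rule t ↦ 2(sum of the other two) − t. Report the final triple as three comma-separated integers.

start (-4,-2,-7) = (f(1,0),f(0,1),f(1,1))
replace slot 2: 2·((-4)+(-7)) − (-2) = -20 → (-4,-20,-7)

-4,-20,-7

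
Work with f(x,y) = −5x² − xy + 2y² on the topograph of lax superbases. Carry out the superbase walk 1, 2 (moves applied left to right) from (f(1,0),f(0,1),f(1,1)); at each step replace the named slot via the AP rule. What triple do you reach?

start (-5,2,-4) = (f(1,0),f(0,1),f(1,1))
replace slot 1: 2·(2+(-4)) − (-5) = 1 → (1,2,-4)
replace slot 2: 2·(1+(-4)) − 2 = -8 → (1,-8,-4)

1,-8,-4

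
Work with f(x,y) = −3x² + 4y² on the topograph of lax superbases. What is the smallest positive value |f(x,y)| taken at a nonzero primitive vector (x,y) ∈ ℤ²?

descent: ρ → (4,0,-3)
descent: ρ → (-3,6,1)  [lands on river]
river: ρ → (1,6,-3)
closes: descent 2, river 2
min |a| on river = 1

1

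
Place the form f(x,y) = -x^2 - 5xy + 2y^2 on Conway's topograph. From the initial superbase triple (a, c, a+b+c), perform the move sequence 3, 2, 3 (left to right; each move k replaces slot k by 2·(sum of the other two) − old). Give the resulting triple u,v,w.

start (-1,2,-4) = (f(1,0),f(0,1),f(1,1))
replace slot 3: 2·((-1)+2) − (-4) = 6 → (-1,2,6)
replace slot 2: 2·((-1)+6) − 2 = 8 → (-1,8,6)
replace slot 3: 2·((-1)+8) − 6 = 8 → (-1,8,8)

-1,8,8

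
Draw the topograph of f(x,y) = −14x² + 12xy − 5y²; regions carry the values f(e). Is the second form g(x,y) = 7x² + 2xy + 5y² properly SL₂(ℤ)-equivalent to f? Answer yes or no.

D₁ = -136, D₂ = -136
f is negative-definite; reduce −f:
−f: flip: (14,-12,5)→(5,12,14)
−f: translate: b→2 (≡12 mod 10), so (5,12,14)→(5,2,7)
−f: reduced (well bottom): (5,2,7) with a≤c, −a<b≤a
flip sign back: reduced form of f is (-5,-2,-7)
g: flip: (7,2,5)→(5,-2,7)
g: reduced (well bottom): (5,-2,7) with a≤c, −a<b≤a
reduced forms (-5, -2, -7) vs (5, -2, 7) ⇒ inequivalent

no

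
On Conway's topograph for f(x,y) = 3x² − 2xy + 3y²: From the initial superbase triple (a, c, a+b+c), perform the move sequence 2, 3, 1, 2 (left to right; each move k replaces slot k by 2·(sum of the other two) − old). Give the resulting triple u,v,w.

start (3,3,4) = (f(1,0),f(0,1),f(1,1))
replace slot 2: 2·(3+4) − 3 = 11 → (3,11,4)
replace slot 3: 2·(3+11) − 4 = 24 → (3,11,24)
replace slot 1: 2·(11+24) − 3 = 67 → (67,11,24)
replace slot 2: 2·(67+24) − 11 = 171 → (67,171,24)

67,171,24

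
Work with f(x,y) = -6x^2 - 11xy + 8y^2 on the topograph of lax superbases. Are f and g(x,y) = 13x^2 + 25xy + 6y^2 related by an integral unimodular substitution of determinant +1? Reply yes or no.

D₁ = 313, D₂ = 313
river cycle of f (length 38): (8, 11, -6), (-6, 13, 6), (6, 11, -8), (-8, 5, 9), (9, 13, -4), (-4, 11, 12), (12, 13, -3), (-3, 17, 2), (2, 15, -11), (-11, 7, 6), … (28 more)
river cycle of g (length 38): (6, 11, -8), (-8, 5, 9), (9, 13, -4), (-4, 11, 12), (12, 13, -3), (-3, 17, 2), (2, 15, -11), (-11, 7, 6), (6, 17, -1), (-1, 17, 6), … (28 more)
cycles coincide ⇒ equivalent

yes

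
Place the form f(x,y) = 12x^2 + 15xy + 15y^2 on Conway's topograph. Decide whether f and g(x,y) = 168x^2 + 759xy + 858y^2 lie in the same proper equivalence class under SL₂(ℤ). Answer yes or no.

D₁ = -495, D₂ = -495
f: translate: b→-9 (≡15 mod 24), so (12,15,15)→(12,-9,12)
f: flip: (12,-9,12)→(12,9,12)
f: reduced (well bottom): (12,9,12) with a≤c, −a<b≤a
g: translate: b→87 (≡759 mod 336), so (168,759,858)→(168,87,12)
g: flip: (168,87,12)→(12,-87,168)
g: translate: b→9 (≡-87 mod 24), so (12,-87,168)→(12,9,12)
g: reduced (well bottom): (12,9,12) with a≤c, −a<b≤a
reduced forms (12, 9, 12) vs (12, 9, 12) ⇒ equivalent

yes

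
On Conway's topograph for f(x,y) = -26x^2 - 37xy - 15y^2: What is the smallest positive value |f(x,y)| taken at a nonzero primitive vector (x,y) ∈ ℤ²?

translate: b→-15 (≡37 mod 52), so (26,37,15)→(26,-15,4)
flip: (26,-15,4)→(4,15,26)
translate: b→-1 (≡15 mod 8), so (4,15,26)→(4,-1,12)
reduced (well bottom): (4,-1,12) with a≤c, −a<b≤a
well minimum |f| = |-4| = 4 (negative-definite)

4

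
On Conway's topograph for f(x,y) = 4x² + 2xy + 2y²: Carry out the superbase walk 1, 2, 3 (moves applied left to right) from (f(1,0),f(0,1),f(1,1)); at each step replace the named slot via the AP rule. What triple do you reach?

start (4,2,8) = (f(1,0),f(0,1),f(1,1))
replace slot 1: 2·(2+8) − 4 = 16 → (16,2,8)
replace slot 2: 2·(16+8) − 2 = 46 → (16,46,8)
replace slot 3: 2·(16+46) − 8 = 116 → (16,46,116)

16,46,116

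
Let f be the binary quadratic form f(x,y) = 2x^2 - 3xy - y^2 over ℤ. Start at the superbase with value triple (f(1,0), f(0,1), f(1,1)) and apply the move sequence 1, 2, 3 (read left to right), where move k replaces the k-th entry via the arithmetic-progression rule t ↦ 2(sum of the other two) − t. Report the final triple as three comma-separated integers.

start (2,-1,-2) = (f(1,0),f(0,1),f(1,1))
replace slot 1: 2·((-1)+(-2)) − 2 = -8 → (-8,-1,-2)
replace slot 2: 2·((-8)+(-2)) − (-1) = -19 → (-8,-19,-2)
replace slot 3: 2·((-8)+(-19)) − (-2) = -52 → (-8,-19,-52)

-8,-19,-52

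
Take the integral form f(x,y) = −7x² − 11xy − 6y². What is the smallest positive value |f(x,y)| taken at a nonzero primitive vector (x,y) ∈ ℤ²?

translate: b→-3 (≡11 mod 14), so (7,11,6)→(7,-3,2)
flip: (7,-3,2)→(2,3,7)
translate: b→-1 (≡3 mod 4), so (2,3,7)→(2,-1,6)
reduced (well bottom): (2,-1,6) with a≤c, −a<b≤a
well minimum |f| = |-2| = 2 (negative-definite)

2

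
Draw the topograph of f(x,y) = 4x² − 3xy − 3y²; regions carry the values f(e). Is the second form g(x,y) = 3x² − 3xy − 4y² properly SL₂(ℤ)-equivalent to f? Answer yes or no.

D₁ = 57, D₂ = 57
river cycle of f (length 6): (-3, 3, 4), (4, 5, -2), (-2, 7, 1), (1, 7, -2), (-2, 5, 4), (4, 3, -3)
river cycle of g (length 6): (-4, 3, 3), (3, 3, -4), (-4, 5, 2), (2, 7, -1), (-1, 7, 2), (2, 5, -4)
cycles differ ⇒ inequivalent

no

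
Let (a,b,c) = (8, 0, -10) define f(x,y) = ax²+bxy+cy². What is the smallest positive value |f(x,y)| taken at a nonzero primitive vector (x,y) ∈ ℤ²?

descent: ρ → (-10,0,8)
descent: ρ → (8,16,-2)  [lands on river]
river: ρ → (-2,16,8)
closes: descent 2, river 2
min |a| on river = 2

2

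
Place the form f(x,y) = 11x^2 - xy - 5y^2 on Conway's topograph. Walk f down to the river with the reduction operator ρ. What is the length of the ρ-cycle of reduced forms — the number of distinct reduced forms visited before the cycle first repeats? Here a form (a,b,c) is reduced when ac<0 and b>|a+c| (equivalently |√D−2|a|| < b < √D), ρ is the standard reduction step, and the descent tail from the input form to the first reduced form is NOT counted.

D = 221, ⌊√D⌋ = 14
descent: ρ → (-5,11,5)  [lands on river]
river: ρ → (5,9,-7)
river: ρ → (-7,5,7)
river: ρ → (7,9,-5)
ρ-cycle length = 4 (tail of 1 descent step not counted)

4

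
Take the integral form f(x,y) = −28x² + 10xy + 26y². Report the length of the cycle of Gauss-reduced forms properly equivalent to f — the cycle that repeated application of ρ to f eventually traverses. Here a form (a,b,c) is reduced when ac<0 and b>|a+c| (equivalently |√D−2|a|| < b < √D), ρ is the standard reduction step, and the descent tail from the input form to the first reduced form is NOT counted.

D = 3012, ⌊√D⌋ = 54
river: ρ → (26,42,-12)
river: ρ → (-12,54,2)
river: ρ → (2,54,-12)
river: ρ → (-12,42,26)
river: ρ → (26,10,-28)
river: ρ → (-28,46,8)
river: ρ → (8,50,-16)
river: ρ → (-16,46,14)
river: ρ → (14,38,-28)
river: ρ → (-28,18,24)
river: ρ → (24,30,-22)
river: ρ → (-22,14,32)
river: ρ → (32,50,-4)
river: ρ → (-4,54,6)
river: ρ → (6,54,-4)
river: ρ → (-4,50,32)
river: ρ → (32,14,-22)
river: ρ → (-22,30,24)
river: ρ → (24,18,-28)
river: ρ → (-28,38,14)
river: ρ → (14,46,-16)
river: ρ → (-16,50,8)
river: ρ → (8,46,-28)
river: ρ → (-28,10,26)
ρ-cycle length = 24 (tail of 0 descent steps not counted)

24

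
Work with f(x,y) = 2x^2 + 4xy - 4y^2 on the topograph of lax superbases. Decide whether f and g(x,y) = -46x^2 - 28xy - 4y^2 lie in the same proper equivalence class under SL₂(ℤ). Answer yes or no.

D₁ = 48, D₂ = 48
river cycle of f (length 2): (-4, 4, 2), (2, 4, -4)
river cycle of g (length 2): (-4, 4, 2), (2, 4, -4)
cycles coincide ⇒ equivalent

yes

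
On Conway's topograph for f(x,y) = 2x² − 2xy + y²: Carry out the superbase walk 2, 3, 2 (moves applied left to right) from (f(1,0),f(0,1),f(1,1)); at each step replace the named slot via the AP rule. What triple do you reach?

start (2,1,1) = (f(1,0),f(0,1),f(1,1))
replace slot 2: 2·(2+1) − 1 = 5 → (2,5,1)
replace slot 3: 2·(2+5) − 1 = 13 → (2,5,13)
replace slot 2: 2·(2+13) − 5 = 25 → (2,25,13)

2,25,13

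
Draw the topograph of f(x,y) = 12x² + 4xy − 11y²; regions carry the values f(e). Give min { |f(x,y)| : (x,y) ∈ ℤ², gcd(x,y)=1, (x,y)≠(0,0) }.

river: ρ → (-11,18,5)
river: ρ → (5,22,-3)
river: ρ → (-3,20,12)
river: ρ → (12,4,-11)
closes: descent 0, river 4
min |a| on river = 3

3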